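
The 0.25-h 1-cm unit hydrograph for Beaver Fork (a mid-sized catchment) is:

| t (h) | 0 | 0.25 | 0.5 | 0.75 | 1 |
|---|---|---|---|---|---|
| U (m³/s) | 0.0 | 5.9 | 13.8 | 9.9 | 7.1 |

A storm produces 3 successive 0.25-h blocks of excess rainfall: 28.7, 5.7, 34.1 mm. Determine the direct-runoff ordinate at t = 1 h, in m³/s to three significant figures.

By discrete convolution, Q_j = Σ (P_i / 10 mm) · U_{j−i}.
At t = 1 h (j=4): Q = (28.7/10)·7.1 + (5.7/10)·9.9 + (34.1/10)·13.8 = 73.1 m³/s.

Q ≈ 73.1 m³/s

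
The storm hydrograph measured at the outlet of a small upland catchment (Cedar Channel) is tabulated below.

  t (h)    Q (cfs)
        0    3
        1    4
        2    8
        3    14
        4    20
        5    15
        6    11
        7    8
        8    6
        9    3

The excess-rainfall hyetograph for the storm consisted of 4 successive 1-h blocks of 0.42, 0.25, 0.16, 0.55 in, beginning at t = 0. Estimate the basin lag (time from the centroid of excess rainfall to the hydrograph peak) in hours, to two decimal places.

Centroid of excess rainfall: t_c = Σ P_i·t̄_i / ΣP_i = 2.1087 h (block centres at 0.5, 1.5, 2.5, 3.5 h).
Hydrograph peak occurs at t = 4 h, so basin lag t_L = 4 − 2.1087 = 1.89 h.

t_L ≈ 1.89 h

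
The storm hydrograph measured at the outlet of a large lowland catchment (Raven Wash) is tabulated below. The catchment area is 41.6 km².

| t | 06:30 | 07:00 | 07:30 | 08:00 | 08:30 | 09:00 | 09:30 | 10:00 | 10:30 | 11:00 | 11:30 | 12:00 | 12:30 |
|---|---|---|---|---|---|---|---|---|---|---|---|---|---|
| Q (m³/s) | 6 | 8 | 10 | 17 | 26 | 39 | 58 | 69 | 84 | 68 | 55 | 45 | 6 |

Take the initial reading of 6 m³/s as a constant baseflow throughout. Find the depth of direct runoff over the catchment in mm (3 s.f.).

Direct runoff: 0.0, 2.0, 4.0, 11.0, 20.0, 33.0, 52.0, 63.0, 78.0, 62.0, 49.0, 39.0, 0.0 m³/s; ΣQ_DR = 413.0 m³/s.
V = ΣQ_DR · Δt = 413.0 × 1800 s = 7.434 × 10^5 m³.
Over A = 41.6 km², depth = V / A = 17.9 mm.

d ≈ 17.9 mm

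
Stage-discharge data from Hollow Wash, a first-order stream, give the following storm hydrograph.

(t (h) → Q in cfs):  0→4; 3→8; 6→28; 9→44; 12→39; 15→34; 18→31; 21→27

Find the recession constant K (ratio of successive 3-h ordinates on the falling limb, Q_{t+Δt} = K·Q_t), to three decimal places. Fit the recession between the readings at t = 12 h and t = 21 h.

Using the recession-limb readings at t = 12 h and t = 21 h: Q falls from 39 to 27 cfs over 3 intervals.
K = (Q₂/Q₁)^(1/3) = (27/39)^(1/3) = 0.885.

K ≈ 0.885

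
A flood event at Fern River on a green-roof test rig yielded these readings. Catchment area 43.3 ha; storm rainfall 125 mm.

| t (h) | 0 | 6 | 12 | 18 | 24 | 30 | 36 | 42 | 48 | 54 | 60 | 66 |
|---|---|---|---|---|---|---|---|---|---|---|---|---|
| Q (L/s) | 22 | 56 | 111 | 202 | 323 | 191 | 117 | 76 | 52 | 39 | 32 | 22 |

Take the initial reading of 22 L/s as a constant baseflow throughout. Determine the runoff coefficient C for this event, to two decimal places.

ΣQ_DR = 979.0 L/s; V = ΣQ_DR·Δt = 2.115 × 10^7 L.
Runoff depth d = V / A = 48.84 mm.
C = d / P = 48.84 / 125 = 0.39.

C ≈ 0.39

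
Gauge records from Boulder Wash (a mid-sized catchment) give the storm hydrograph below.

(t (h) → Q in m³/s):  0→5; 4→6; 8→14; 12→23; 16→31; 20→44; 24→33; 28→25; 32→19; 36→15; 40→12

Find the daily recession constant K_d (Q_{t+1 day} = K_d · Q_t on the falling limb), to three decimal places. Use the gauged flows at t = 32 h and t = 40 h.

Between t = 32 h and t = 40 h the flow falls from 19 to 12 m³/s over 2×4 h = 8 h.
Per-interval ratio K = (12/19)^(1/2) = 0.7947; K_d = K^(24/4) = 0.252.

K_d ≈ 0.252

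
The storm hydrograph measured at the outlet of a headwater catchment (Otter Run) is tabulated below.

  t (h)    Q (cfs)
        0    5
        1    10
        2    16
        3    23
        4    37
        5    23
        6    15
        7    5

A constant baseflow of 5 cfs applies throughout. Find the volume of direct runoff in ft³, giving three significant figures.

Direct-runoff ordinates (Q − Q_b): 0.0, 5.0, 11.0, 18.0, 32.0, 18.0, 10.0, 0.0 cfs.
ΣQ_DR = 94.00 cfs.
With Δt = 1 h = 3600 s, V = ΣQ_DR · Δt = 94.00 × 3600 = 3.38 × 10^5 ft³.

V ≈ 3.38 × 10^5 ft³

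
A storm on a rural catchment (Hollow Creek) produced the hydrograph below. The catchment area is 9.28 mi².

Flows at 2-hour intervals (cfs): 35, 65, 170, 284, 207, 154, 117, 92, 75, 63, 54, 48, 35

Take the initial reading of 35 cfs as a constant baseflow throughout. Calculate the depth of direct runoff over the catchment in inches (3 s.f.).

d ≈ 0.315 in

Direct runoff: 0.0, 30.0, 135.0, 249.0, 172.0, 119.0, 82.0, 57.0, 40.0, 28.0, 19.0, 13.0, 0.0 cfs; ΣQ_DR = 944.0 cfs.
V = ΣQ_DR · Δt = 944.0 × 7200 s = 6.797 × 10^6 ft³.
Over A = 9.28 mi², depth = V / A = 0.315 in.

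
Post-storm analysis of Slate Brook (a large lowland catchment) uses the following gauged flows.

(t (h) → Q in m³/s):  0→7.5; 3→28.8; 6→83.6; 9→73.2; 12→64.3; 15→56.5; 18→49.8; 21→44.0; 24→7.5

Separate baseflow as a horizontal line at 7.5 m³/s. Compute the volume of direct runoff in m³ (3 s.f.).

Direct-runoff ordinates (Q − Q_b): 0.0, 21.3, 76.1, 65.7, 56.8, 49.0, 42.3, 36.5, 0.0 m³/s.
ΣQ_DR = 347.7 m³/s.
With Δt = 3 h = 10800 s, V = ΣQ_DR · Δt = 347.7 × 10800 = 3.76 × 10^6 m³.

V ≈ 3.76 × 10^6 m³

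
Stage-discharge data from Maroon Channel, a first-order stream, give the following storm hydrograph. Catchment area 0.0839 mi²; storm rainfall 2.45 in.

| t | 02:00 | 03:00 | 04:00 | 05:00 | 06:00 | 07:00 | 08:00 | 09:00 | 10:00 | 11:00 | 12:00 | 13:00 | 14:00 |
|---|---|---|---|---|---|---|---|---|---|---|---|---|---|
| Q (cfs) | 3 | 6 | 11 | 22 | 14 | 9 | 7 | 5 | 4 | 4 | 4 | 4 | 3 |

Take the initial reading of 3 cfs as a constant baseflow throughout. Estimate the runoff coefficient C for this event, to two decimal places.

ΣQ_DR = 57.00 cfs; V = ΣQ_DR·Δt = 2.052 × 10^5 ft³.
Runoff depth d = V / A = 1.053 in.
C = d / P = 1.053 / 2.45 = 0.43.

C ≈ 0.43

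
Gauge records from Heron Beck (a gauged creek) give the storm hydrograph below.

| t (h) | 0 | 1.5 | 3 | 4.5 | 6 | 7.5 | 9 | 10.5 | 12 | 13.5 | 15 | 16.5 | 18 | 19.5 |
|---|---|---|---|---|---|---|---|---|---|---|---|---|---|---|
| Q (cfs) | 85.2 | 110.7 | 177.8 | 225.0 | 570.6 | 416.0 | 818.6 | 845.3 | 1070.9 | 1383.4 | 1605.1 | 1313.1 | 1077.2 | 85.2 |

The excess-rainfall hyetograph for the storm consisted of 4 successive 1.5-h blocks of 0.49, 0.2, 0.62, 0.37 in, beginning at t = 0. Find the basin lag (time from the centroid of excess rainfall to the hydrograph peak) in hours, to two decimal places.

t_L ≈ 11.97 h

Centroid of excess rainfall: t_c = Σ P_i·t̄_i / ΣP_i = 3.0268 h (block centres at 0.75, 2.25, 3.75, 5.25 h).
Hydrograph peak occurs at t = 15 h, so basin lag t_L = 15 − 3.0268 = 11.97 h.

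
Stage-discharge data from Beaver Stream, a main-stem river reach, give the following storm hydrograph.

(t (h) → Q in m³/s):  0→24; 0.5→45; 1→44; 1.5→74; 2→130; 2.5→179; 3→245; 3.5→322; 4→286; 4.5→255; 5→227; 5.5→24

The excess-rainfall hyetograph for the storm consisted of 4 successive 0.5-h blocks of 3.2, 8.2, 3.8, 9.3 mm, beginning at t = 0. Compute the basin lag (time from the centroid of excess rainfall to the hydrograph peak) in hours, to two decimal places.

t_L ≈ 2.36 h

Centroid of excess rainfall: t_c = Σ P_i·t̄_i / ΣP_i = 1.1418 h (block centres at 0.25, 0.75, 1.25, 1.75 h).
Hydrograph peak occurs at t = 3.5 h, so basin lag t_L = 3.5 − 1.1418 = 2.36 h.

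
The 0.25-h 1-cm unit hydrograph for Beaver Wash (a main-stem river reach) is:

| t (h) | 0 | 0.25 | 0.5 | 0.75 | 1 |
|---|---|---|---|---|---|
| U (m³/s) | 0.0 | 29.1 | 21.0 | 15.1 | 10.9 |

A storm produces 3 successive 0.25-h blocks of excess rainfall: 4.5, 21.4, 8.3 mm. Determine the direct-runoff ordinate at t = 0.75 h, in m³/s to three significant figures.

By discrete convolution, Q_j = Σ (P_i / 10 mm) · U_{j−i}.
At t = 0.75 h (j=3): Q = (4.5/10)·15.1 + (21.4/10)·21.0 + (8.3/10)·29.1 = 75.9 m³/s.

Q ≈ 75.9 m³/s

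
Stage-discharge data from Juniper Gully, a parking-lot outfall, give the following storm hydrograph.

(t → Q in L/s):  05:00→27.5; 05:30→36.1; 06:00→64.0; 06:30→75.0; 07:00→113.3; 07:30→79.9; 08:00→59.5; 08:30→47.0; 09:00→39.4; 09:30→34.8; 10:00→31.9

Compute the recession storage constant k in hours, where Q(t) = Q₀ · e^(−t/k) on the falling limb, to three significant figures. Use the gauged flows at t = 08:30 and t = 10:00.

On the falling limb, Q drops from 47.0 to 31.9 L/s between t = 08:30 and t = 10:00 (Δt = 1.5 h).
k = −Δt / ln(Q₂/Q₁) = −1.5 / ln(31.9/47.0) = 3.87 h.

k ≈ 3.87 h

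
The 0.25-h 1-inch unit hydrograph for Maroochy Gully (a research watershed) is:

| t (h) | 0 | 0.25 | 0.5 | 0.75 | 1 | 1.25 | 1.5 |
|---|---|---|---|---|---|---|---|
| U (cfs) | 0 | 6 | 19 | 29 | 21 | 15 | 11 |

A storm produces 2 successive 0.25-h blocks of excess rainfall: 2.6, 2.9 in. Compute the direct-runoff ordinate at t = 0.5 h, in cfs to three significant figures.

By discrete convolution, Q_j = Σ (P_i / 1 in) · U_{j−i}.
At t = 0.5 h (j=2): Q = (2.6/1)·19 + (2.9/1)·6 = 66.8 cfs.

Q ≈ 66.8 cfs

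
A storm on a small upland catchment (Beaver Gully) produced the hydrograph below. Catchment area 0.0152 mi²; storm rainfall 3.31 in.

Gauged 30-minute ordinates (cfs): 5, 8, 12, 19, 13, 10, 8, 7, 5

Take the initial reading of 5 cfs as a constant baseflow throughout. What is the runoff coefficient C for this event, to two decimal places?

ΣQ_DR = 42.00 cfs; V = ΣQ_DR·Δt = 75600 ft³.
Runoff depth d = V / A = 2.141 in.
C = d / P = 2.141 / 3.31 = 0.65.

C ≈ 0.65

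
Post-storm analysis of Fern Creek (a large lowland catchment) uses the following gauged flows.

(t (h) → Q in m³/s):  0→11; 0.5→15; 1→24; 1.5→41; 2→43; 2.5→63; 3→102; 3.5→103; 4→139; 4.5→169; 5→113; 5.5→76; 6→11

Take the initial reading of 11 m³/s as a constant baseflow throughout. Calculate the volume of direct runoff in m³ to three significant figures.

V ≈ 1.38 × 10^6 m³

Direct-runoff ordinates (Q − Q_b): 0.0, 4.0, 13.0, 30.0, 32.0, 52.0, 91.0, 92.0, 128.0, 158.0, 102.0, 65.0, 0.0 m³/s.
ΣQ_DR = 767.0 m³/s.
With Δt = 0.5 h = 1800 s, V = ΣQ_DR · Δt = 767.0 × 1800 = 1.38 × 10^6 m³.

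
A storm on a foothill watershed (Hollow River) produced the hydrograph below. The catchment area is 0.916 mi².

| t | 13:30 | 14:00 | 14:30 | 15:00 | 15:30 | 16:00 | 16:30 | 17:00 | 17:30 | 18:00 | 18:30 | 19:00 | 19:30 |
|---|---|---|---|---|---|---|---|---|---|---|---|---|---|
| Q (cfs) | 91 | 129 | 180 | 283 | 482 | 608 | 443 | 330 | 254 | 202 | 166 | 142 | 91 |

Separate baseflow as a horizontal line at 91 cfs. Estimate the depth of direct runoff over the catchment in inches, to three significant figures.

d ≈ 1.88 in

Direct runoff: 0.0, 38.0, 89.0, 192.0, 391.0, 517.0, 352.0, 239.0, 163.0, 111.0, 75.0, 51.0, 0.0 cfs; ΣQ_DR = 2218 cfs.
V = ΣQ_DR · Δt = 2218 × 1800 s = 3.992 × 10^6 ft³.
Over A = 0.916 mi², depth = V / A = 1.88 in.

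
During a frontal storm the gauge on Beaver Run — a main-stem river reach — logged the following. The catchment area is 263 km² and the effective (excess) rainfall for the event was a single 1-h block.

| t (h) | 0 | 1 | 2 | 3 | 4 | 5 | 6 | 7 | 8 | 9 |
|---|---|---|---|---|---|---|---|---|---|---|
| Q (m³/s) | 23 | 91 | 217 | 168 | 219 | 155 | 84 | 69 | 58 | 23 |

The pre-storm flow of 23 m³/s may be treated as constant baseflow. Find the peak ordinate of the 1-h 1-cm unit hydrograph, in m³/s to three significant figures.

U_p ≈ 163 m³/s

Direct runoff: 0.0, 68.0, 194.0, 145.0, 196.0, 132.0, 61.0, 46.0, 35.0, 0.0 m³/s; ΣQ_DR = 877.0 m³/s, peak = 196.0 m³/s.
Runoff depth d = ΣQ_DR·Δt / A = 877.0 × 3600 / (263 km²) = 12.00 mm.
The 1-cm UH is the DRH scaled by (10 mm)/d, so U_p = 196.0 × 10/12.00 = 163 m³/s.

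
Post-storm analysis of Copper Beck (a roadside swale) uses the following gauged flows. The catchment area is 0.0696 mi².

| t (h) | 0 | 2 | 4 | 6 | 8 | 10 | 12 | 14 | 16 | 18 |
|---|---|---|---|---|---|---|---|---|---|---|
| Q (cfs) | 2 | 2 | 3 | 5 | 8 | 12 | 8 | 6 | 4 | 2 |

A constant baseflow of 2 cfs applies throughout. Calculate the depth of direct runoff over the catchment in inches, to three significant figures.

Direct runoff: 0.0, 0.0, 1.0, 3.0, 6.0, 10.0, 6.0, 4.0, 2.0, 0.0 cfs; ΣQ_DR = 32.00 cfs.
V = ΣQ_DR · Δt = 32.00 × 7200 s = 2.304 × 10^5 ft³.
Over A = 0.0696 mi², depth = V / A = 1.42 in.

d ≈ 1.42 in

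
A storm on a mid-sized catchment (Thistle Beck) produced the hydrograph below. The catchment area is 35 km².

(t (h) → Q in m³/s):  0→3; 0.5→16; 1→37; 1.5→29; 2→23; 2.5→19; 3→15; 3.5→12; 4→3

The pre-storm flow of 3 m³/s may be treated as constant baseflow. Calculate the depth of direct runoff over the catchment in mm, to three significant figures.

Direct runoff: 0.0, 13.0, 34.0, 26.0, 20.0, 16.0, 12.0, 9.0, 0.0 m³/s; ΣQ_DR = 130.0 m³/s.
V = ΣQ_DR · Δt = 130.0 × 1800 s = 2.340 × 10^5 m³.
Over A = 35 km², depth = V / A = 6.69 mm.

d ≈ 6.69 mm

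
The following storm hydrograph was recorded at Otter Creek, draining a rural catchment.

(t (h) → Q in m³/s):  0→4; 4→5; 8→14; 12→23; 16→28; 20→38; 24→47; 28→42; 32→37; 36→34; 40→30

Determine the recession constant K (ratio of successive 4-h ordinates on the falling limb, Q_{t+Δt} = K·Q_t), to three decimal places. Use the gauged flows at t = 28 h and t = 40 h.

Using the recession-limb readings at t = 28 h and t = 40 h: Q falls from 42 to 30 m³/s over 3 intervals.
K = (Q₂/Q₁)^(1/3) = (30/42)^(1/3) = 0.894.

K ≈ 0.894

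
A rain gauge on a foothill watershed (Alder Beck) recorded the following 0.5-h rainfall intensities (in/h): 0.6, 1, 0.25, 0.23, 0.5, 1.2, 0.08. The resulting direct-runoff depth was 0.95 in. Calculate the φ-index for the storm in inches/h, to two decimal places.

φ ≈ 0.35 in/h

Only the 4 blocks with intensity above φ contribute runoff: 0.6, 1, 0.5, 1.2 in/h.
Σ(I−φ)·Δt = d  ⇒  (0.6+1+0.5+1.2 − 4φ)·0.5 = 0.95
φ = (3.300 − 0.95/0.5) / 4 = 0.35 in/h.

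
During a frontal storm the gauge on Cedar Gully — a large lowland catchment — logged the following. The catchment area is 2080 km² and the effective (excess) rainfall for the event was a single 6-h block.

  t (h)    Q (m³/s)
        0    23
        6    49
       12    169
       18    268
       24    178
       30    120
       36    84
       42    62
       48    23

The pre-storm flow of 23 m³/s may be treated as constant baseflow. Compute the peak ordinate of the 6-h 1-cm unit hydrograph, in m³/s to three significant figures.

U_p ≈ 307 m³/s

Direct runoff: 0.0, 26.0, 146.0, 245.0, 155.0, 97.0, 61.0, 39.0, 0.0 m³/s; ΣQ_DR = 769.0 m³/s, peak = 245.0 m³/s.
Runoff depth d = ΣQ_DR·Δt / A = 769.0 × 21600 / (2080 km²) = 7.986 mm.
The 1-cm UH is the DRH scaled by (10 mm)/d, so U_p = 245.0 × 10/7.986 = 307 m³/s.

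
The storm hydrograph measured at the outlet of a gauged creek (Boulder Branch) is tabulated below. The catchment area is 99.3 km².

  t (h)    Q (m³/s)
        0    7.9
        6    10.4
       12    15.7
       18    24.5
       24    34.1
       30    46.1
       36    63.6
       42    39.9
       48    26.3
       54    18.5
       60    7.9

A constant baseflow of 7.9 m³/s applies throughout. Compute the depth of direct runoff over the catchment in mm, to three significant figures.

Direct runoff: 0.0, 2.5, 7.8, 16.6, 26.2, 38.2, 55.7, 32.0, 18.4, 10.6, 0.0 m³/s; ΣQ_DR = 208.0 m³/s.
V = ΣQ_DR · Δt = 208.0 × 21600 s = 4.493 × 10^6 m³.
Over A = 99.3 km², depth = V / A = 45.2 mm.

d ≈ 45.2 mm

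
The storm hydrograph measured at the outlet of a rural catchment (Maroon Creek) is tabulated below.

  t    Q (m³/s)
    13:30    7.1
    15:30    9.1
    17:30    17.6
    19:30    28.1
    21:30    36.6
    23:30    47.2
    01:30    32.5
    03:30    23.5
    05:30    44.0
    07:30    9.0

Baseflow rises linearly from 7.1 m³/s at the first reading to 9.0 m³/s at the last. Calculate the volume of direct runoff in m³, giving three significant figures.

V ≈ 1.25 × 10^6 m³

Direct-runoff ordinates (Q − Q_b): 0.00, 1.79, 10.08, 20.37, 28.66, 39.04, 24.13, 14.92, 35.21, 0.00 m³/s.
ΣQ_DR = 174.2 m³/s.
With Δt = 2 h = 7200 s, V = ΣQ_DR · Δt = 174.2 × 7200 = 1.25 × 10^6 m³.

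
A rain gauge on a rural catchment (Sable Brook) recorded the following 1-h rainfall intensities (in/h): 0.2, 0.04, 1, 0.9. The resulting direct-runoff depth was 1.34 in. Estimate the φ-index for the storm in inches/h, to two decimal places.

φ ≈ 0.28 in/h

Only the 2 blocks with intensity above φ contribute runoff: 1, 0.9 in/h.
Σ(I−φ)·Δt = d  ⇒  (1+0.9 − 2φ)·1 = 1.34
φ = (1.900 − 1.34/1) / 2 = 0.28 in/h.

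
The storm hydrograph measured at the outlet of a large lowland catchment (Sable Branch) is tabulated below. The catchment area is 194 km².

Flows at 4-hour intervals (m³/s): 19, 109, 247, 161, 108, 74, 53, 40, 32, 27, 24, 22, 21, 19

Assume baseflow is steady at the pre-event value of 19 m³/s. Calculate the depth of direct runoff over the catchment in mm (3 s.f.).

d ≈ 51.2 mm

Direct runoff: 0.0, 90.0, 228.0, 142.0, 89.0, 55.0, 34.0, 21.0, 13.0, 8.0, 5.0, 3.0, 2.0, 0.0 m³/s; ΣQ_DR = 690.0 m³/s.
V = ΣQ_DR · Δt = 690.0 × 14400 s = 9.936 × 10^6 m³.
Over A = 194 km², depth = V / A = 51.2 mm.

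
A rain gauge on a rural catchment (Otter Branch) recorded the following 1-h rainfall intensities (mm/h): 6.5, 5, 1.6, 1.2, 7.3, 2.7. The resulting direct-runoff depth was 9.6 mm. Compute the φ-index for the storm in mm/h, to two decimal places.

Only the 3 blocks with intensity above φ contribute runoff: 6.5, 5, 7.3 mm/h.
Σ(I−φ)·Δt = d  ⇒  (6.5+5+7.3 − 3φ)·1 = 9.6
φ = (18.80 − 9.6/1) / 3 = 3.07 mm/h.

φ ≈ 3.07 mm/h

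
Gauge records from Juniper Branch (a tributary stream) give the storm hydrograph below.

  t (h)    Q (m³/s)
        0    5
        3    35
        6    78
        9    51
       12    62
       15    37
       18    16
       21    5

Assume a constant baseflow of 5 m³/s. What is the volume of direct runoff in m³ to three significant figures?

Direct-runoff ordinates (Q − Q_b): 0.0, 30.0, 73.0, 46.0, 57.0, 32.0, 11.0, 0.0 m³/s.
ΣQ_DR = 249.0 m³/s.
With Δt = 3 h = 10800 s, V = ΣQ_DR · Δt = 249.0 × 10800 = 2.69 × 10^6 m³.

V ≈ 2.69 × 10^6 m³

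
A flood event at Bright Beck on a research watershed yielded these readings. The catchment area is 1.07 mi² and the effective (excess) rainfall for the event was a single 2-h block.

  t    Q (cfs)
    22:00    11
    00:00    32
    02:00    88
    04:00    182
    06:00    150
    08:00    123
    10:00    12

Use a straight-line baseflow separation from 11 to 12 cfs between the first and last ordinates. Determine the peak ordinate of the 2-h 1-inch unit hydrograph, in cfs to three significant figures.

Direct runoff: 0.00, 20.83, 76.67, 170.50, 138.33, 111.17, 0.00 cfs; ΣQ_DR = 517.5 cfs, peak = 170.50 cfs.
Runoff depth d = ΣQ_DR·Δt / A = 517.5 × 7200 / (1.07 mi²) = 1.499 in.
The 1-inch UH is the DRH scaled by (1 in)/d, so U_p = 170.50 × 1/1.499 = 114 cfs.

U_p ≈ 114 cfs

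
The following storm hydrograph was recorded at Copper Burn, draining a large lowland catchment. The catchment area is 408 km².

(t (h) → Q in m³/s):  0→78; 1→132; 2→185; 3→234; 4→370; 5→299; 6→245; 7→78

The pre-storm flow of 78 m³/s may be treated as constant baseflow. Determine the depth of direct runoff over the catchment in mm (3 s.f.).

d ≈ 8.80 mm

Direct runoff: 0.0, 54.0, 107.0, 156.0, 292.0, 221.0, 167.0, 0.0 m³/s; ΣQ_DR = 997.0 m³/s.
V = ΣQ_DR · Δt = 997.0 × 3600 s = 3.589 × 10^6 m³.
Over A = 408 km², depth = V / A = 8.80 mm.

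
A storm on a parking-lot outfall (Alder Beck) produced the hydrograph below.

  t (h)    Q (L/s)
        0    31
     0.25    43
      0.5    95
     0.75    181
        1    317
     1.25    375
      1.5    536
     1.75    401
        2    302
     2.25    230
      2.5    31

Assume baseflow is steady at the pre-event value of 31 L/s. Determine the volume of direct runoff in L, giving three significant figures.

Direct-runoff ordinates (Q − Q_b): 0.0, 12.0, 64.0, 150.0, 286.0, 344.0, 505.0, 370.0, 271.0, 199.0, 0.0 L/s.
ΣQ_DR = 2201 L/s.
With Δt = 0.25 h = 900 s, V = ΣQ_DR · Δt = 2201 × 900 = 1.98 × 10^6 L.

V ≈ 1.98 × 10^6 L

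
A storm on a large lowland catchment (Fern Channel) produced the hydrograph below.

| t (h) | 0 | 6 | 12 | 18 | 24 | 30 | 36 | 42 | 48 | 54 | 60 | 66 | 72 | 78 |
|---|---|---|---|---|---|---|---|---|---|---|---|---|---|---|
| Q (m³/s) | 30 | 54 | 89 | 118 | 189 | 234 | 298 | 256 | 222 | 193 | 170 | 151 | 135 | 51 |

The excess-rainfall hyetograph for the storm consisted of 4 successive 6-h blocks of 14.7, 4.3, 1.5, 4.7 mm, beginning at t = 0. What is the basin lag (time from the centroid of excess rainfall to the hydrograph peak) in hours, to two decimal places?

t_L ≈ 27.90 h

Centroid of excess rainfall: t_c = Σ P_i·t̄_i / ΣP_i = 8.0952 h (block centres at 3, 9, 15, 21 h).
Hydrograph peak occurs at t = 36 h, so basin lag t_L = 36 − 8.0952 = 27.90 h.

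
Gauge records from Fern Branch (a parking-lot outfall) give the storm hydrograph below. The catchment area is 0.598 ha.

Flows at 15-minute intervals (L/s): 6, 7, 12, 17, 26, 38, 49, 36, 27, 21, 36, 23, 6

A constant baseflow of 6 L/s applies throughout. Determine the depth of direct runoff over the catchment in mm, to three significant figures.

d ≈ 34.0 mm

Direct runoff: 0.0, 1.0, 6.0, 11.0, 20.0, 32.0, 43.0, 30.0, 21.0, 15.0, 30.0, 17.0, 0.0 L/s; ΣQ_DR = 226.0 L/s.
V = ΣQ_DR · Δt = 226.0 × 900 s = 2.034 × 10^5 L.
Over A = 0.598 ha, depth = V / A = 34.0 mm.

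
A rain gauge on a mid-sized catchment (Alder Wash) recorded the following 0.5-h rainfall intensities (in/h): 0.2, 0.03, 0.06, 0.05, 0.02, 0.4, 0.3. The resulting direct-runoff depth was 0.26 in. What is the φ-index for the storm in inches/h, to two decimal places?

φ ≈ 0.13 in/h

Only the 3 blocks with intensity above φ contribute runoff: 0.2, 0.4, 0.3 in/h.
Σ(I−φ)·Δt = d  ⇒  (0.2+0.4+0.3 − 3φ)·0.5 = 0.26
φ = (0.9000 − 0.26/0.5) / 3 = 0.13 in/h.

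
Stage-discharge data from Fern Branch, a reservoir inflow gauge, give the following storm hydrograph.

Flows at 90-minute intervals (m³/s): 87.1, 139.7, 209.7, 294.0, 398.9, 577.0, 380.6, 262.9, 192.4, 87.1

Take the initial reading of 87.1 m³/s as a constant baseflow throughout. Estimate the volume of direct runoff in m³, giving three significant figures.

Direct-runoff ordinates (Q − Q_b): 0.0, 52.6, 122.6, 206.9, 311.8, 489.9, 293.5, 175.8, 105.3, 0.0 m³/s.
ΣQ_DR = 1758 m³/s.
With Δt = 1.5 h = 5400 s, V = ΣQ_DR · Δt = 1758 × 5400 = 9.50 × 10^6 m³.

V ≈ 9.50 × 10^6 m³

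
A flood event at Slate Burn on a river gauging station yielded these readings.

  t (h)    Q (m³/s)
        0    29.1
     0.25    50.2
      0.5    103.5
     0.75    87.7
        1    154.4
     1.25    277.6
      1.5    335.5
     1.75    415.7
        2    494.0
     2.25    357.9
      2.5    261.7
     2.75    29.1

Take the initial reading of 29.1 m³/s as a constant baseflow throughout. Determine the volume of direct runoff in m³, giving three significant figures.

Direct-runoff ordinates (Q − Q_b): 0.0, 21.1, 74.4, 58.6, 125.3, 248.5, 306.4, 386.6, 464.9, 328.8, 232.6, 0.0 m³/s.
ΣQ_DR = 2247 m³/s.
With Δt = 0.25 h = 900 s, V = ΣQ_DR · Δt = 2247 × 900 = 2.02 × 10^6 m³.

V ≈ 2.02 × 10^6 m³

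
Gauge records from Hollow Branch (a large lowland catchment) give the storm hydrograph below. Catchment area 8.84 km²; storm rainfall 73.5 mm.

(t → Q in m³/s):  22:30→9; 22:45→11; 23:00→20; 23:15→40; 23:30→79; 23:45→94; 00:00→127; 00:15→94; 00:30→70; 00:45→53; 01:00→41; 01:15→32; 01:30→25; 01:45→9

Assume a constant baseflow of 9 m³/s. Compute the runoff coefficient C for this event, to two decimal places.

ΣQ_DR = 578.0 m³/s; V = ΣQ_DR·Δt = 5.202 × 10^5 m³.
Runoff depth d = V / A = 58.85 mm.
C = d / P = 58.85 / 73.5 = 0.80.

C ≈ 0.80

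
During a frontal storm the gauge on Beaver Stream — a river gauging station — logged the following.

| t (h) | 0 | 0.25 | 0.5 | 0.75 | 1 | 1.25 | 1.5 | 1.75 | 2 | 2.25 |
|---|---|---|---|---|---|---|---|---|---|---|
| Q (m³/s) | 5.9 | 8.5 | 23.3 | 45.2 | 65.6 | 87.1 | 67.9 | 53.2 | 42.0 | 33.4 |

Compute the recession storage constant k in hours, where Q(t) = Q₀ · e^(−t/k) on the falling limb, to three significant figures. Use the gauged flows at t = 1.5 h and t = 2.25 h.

k ≈ 1.06 h

On the falling limb, Q drops from 67.9 to 33.4 m³/s between t = 1.5 h and t = 2.25 h (Δt = 0.75 h).
k = −Δt / ln(Q₂/Q₁) = −0.75 / ln(33.4/67.9) = 1.06 h.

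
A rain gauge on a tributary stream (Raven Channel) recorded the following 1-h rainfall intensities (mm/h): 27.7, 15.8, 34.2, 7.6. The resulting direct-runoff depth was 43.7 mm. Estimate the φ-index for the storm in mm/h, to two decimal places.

φ ≈ 11.33 mm/h

Only the 3 blocks with intensity above φ contribute runoff: 27.7, 15.8, 34.2 mm/h.
Σ(I−φ)·Δt = d  ⇒  (27.7+15.8+34.2 − 3φ)·1 = 43.7
φ = (77.70 − 43.7/1) / 3 = 11.33 mm/h.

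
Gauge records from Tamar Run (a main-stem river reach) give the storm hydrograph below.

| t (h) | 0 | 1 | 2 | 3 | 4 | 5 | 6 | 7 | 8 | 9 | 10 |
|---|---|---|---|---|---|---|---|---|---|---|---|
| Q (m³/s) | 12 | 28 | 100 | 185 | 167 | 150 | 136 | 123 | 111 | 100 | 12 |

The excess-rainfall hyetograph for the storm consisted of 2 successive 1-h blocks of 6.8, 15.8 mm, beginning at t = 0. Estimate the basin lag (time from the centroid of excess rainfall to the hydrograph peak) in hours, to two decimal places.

Centroid of excess rainfall: t_c = Σ P_i·t̄_i / ΣP_i = 1.1991 h (block centres at 0.5, 1.5 h).
Hydrograph peak occurs at t = 3 h, so basin lag t_L = 3 − 1.1991 = 1.80 h.

t_L ≈ 1.80 h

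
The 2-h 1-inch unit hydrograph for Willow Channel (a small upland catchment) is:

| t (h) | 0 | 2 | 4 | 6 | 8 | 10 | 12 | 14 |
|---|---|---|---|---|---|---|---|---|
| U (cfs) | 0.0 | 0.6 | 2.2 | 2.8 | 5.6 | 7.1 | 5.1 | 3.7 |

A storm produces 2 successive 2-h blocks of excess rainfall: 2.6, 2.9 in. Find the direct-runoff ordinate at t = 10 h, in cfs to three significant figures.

By discrete convolution, Q_j = Σ (P_i / 1 in) · U_{j−i}.
At t = 10 h (j=5): Q = (2.6/1)·7.1 + (2.9/1)·5.6 = 34.7 cfs.

Q ≈ 34.7 cfs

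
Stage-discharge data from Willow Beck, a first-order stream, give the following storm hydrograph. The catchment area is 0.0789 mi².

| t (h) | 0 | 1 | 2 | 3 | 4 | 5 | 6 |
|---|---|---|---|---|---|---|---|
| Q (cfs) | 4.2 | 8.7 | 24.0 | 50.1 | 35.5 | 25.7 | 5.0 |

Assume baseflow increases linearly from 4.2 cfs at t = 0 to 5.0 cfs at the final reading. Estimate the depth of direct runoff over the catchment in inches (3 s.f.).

d ≈ 2.38 in

Direct runoff: 0.00, 4.37, 19.53, 45.50, 30.77, 20.83, 0.00 cfs; ΣQ_DR = 121.0 cfs.
V = ΣQ_DR · Δt = 121.0 × 3600 s = 4.356 × 10^5 ft³.
Over A = 0.0789 mi², depth = V / A = 2.38 in.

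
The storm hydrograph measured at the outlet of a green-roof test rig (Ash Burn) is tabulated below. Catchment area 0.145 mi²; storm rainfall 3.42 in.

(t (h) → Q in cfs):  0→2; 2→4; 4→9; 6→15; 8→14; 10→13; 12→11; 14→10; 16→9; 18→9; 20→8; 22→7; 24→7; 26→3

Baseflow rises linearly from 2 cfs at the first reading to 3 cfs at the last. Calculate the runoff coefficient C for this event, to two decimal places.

C ≈ 0.54

ΣQ_DR = 86.00 cfs; V = ΣQ_DR·Δt = 6.192 × 10^5 ft³.
Runoff depth d = V / A = 1.838 in.
C = d / P = 1.838 / 3.42 = 0.54.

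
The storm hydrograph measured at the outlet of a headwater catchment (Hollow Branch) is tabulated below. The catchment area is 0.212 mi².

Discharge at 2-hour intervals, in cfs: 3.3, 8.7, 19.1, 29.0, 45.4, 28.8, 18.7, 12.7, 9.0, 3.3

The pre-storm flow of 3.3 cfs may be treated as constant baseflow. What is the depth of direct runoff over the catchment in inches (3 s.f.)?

Direct runoff: 0.0, 5.4, 15.8, 25.7, 42.1, 25.5, 15.4, 9.4, 5.7, 0.0 cfs; ΣQ_DR = 145.0 cfs.
V = ΣQ_DR · Δt = 145.0 × 7200 s = 1.044 × 10^6 ft³.
Over A = 0.212 mi², depth = V / A = 2.12 in.

d ≈ 2.12 in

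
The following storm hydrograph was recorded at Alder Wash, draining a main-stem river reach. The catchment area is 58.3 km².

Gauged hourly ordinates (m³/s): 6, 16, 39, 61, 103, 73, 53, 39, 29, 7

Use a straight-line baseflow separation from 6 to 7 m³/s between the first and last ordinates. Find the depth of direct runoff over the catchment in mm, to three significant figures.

d ≈ 22.3 mm

Direct runoff: 0.00, 9.89, 32.78, 54.67, 96.56, 66.44, 46.33, 32.22, 22.11, 0.00 m³/s; ΣQ_DR = 361.0 m³/s.
V = ΣQ_DR · Δt = 361.0 × 3600 s = 1.300 × 10^6 m³.
Over A = 58.3 km², depth = V / A = 22.3 mm.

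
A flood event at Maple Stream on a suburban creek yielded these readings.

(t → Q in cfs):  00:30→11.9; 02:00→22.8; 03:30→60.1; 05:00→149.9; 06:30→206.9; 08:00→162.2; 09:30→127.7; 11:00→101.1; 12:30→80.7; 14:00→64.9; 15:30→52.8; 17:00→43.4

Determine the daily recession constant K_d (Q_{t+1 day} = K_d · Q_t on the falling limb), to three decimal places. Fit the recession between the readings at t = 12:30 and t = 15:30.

Between t = 12:30 and t = 15:30 the flow falls from 80.7 to 52.8 cfs over 2×1.5 h = 3 h.
Per-interval ratio K = (52.8/80.7)^(1/2) = 0.8089; K_d = K^(24/1.5) = 0.034.

K_d ≈ 0.034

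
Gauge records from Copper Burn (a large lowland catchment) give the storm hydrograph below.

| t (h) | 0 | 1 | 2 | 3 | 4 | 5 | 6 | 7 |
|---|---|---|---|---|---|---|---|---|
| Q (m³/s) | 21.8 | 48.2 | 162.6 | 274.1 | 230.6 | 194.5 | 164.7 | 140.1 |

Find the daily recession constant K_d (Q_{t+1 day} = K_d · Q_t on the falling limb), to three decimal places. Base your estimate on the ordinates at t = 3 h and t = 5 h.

K_d ≈ 0.016

Between t = 3 h and t = 5 h the flow falls from 274.1 to 194.5 m³/s over 2×1 h = 2 h.
Per-interval ratio K = (194.5/274.1)^(1/2) = 0.8424; K_d = K^(24/1) = 0.016.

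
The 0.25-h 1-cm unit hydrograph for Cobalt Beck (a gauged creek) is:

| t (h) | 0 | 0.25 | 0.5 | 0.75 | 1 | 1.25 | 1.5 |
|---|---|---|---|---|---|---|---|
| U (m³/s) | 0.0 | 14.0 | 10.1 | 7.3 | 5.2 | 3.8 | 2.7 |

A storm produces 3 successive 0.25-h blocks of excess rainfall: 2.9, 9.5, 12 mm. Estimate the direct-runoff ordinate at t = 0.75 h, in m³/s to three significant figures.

By discrete convolution, Q_j = Σ (P_i / 10 mm) · U_{j−i}.
At t = 0.75 h (j=3): Q = (2.9/10)·7.3 + (9.5/10)·10.1 + (12/10)·14.0 = 28.5 m³/s.

Q ≈ 28.5 m³/s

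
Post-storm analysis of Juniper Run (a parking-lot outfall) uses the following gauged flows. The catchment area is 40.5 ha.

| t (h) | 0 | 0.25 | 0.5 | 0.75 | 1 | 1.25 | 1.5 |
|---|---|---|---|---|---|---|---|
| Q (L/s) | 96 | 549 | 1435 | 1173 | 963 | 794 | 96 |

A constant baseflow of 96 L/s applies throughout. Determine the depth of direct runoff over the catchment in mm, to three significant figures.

d ≈ 9.85 mm

Direct runoff: 0.0, 453.0, 1339.0, 1077.0, 867.0, 698.0, 0.0 L/s; ΣQ_DR = 4434 L/s.
V = ΣQ_DR · Δt = 4434 × 900 s = 3.991 × 10^6 L.
Over A = 40.5 ha, depth = V / A = 9.85 mm.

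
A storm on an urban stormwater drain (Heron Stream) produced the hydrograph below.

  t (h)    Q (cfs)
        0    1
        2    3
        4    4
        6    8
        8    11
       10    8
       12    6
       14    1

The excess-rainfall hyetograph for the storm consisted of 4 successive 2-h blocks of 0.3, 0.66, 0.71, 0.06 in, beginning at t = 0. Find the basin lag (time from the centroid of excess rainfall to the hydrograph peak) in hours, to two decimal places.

t_L ≈ 4.39 h

Centroid of excess rainfall: t_c = Σ P_i·t̄_i / ΣP_i = 3.6127 h (block centres at 1, 3, 5, 7 h).
Hydrograph peak occurs at t = 8 h, so basin lag t_L = 8 − 3.6127 = 4.39 h.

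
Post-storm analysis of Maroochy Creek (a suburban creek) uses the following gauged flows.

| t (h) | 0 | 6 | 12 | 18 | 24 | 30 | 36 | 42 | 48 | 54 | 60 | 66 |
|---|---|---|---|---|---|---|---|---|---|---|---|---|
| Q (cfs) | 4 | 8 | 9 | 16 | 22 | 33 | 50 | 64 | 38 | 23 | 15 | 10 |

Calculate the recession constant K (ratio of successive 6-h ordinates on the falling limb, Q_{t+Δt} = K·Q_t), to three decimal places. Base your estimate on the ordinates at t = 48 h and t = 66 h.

Using the recession-limb readings at t = 48 h and t = 66 h: Q falls from 38 to 10 cfs over 3 intervals.
K = (Q₂/Q₁)^(1/3) = (10/38)^(1/3) = 0.641.

K ≈ 0.641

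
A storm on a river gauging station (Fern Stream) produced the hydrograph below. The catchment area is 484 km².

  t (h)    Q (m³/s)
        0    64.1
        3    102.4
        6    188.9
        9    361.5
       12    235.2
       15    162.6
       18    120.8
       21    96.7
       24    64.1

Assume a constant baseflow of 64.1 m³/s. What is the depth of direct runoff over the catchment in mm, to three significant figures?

d ≈ 18.3 mm

Direct runoff: 0.0, 38.3, 124.8, 297.4, 171.1, 98.5, 56.7, 32.6, 0.0 m³/s; ΣQ_DR = 819.4 m³/s.
V = ΣQ_DR · Δt = 819.4 × 10800 s = 8.850 × 10^6 m³.
Over A = 484 km², depth = V / A = 18.3 mm.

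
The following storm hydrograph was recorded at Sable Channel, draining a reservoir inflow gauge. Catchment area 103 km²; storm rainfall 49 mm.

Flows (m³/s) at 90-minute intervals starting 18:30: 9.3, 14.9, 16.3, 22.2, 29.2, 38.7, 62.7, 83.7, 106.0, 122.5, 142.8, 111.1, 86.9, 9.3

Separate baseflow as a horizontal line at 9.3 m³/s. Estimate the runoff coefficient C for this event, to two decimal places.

ΣQ_DR = 725.4 m³/s; V = ΣQ_DR·Δt = 3.917 × 10^6 m³.
Runoff depth d = V / A = 38.03 mm.
C = d / P = 38.03 / 49 = 0.78.

C ≈ 0.78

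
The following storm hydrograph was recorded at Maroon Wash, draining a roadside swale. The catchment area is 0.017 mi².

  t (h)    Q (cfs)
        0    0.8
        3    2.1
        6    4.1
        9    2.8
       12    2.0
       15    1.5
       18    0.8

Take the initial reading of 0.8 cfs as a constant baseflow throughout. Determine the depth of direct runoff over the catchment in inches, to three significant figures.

d ≈ 2.32 in

Direct runoff: 0.0, 1.3, 3.3, 2.0, 1.2, 0.7, 0.0 cfs; ΣQ_DR = 8.500 cfs.
V = ΣQ_DR · Δt = 8.500 × 10800 s = 91800 ft³.
Over A = 0.017 mi², depth = V / A = 2.32 in.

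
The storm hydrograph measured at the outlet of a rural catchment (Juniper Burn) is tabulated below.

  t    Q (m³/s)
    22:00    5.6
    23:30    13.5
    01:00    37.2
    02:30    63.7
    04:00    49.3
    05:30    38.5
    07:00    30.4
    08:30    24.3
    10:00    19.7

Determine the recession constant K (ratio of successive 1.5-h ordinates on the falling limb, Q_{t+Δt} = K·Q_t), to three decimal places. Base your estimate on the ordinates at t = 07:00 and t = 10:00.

K ≈ 0.805

Using the recession-limb readings at t = 07:00 and t = 10:00: Q falls from 30.4 to 19.7 m³/s over 2 intervals.
K = (Q₂/Q₁)^(1/2) = (19.7/30.4)^(1/2) = 0.805.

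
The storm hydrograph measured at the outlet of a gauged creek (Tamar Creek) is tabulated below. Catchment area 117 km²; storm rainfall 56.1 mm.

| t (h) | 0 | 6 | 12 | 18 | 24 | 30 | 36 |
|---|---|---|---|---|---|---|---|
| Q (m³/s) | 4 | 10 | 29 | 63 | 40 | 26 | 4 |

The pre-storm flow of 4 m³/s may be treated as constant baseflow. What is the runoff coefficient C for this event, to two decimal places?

C ≈ 0.49

ΣQ_DR = 148.0 m³/s; V = ΣQ_DR·Δt = 3.197 × 10^6 m³.
Runoff depth d = V / A = 27.32 mm.
C = d / P = 27.32 / 56.1 = 0.49.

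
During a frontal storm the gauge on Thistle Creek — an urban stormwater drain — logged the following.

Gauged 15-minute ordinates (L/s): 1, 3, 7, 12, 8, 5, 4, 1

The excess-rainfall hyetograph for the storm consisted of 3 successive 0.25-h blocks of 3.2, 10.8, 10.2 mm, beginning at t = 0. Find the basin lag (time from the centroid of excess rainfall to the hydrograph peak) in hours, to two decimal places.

Centroid of excess rainfall: t_c = Σ P_i·t̄_i / ΣP_i = 0.4473 h (block centres at 0.125, 0.375, 0.625 h).
Hydrograph peak occurs at t = 0.75 h, so basin lag t_L = 0.75 − 0.4473 = 0.30 h.

t_L ≈ 0.30 h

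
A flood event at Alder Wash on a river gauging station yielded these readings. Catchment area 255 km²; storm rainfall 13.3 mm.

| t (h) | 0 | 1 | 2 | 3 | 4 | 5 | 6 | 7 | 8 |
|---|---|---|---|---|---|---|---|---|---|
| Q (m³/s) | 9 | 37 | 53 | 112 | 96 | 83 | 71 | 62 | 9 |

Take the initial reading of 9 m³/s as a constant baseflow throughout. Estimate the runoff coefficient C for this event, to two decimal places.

ΣQ_DR = 451.0 m³/s; V = ΣQ_DR·Δt = 1.624 × 10^6 m³.
Runoff depth d = V / A = 6.367 mm.
C = d / P = 6.367 / 13.3 = 0.48.

C ≈ 0.48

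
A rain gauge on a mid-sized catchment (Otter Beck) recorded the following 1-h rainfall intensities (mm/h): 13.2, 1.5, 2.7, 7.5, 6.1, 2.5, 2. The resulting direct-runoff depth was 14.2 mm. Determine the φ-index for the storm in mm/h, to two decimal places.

Only the 3 blocks with intensity above φ contribute runoff: 13.2, 7.5, 6.1 mm/h.
Σ(I−φ)·Δt = d  ⇒  (13.2+7.5+6.1 − 3φ)·1 = 14.2
φ = (26.80 − 14.2/1) / 3 = 4.20 mm/h.

φ ≈ 4.20 mm/h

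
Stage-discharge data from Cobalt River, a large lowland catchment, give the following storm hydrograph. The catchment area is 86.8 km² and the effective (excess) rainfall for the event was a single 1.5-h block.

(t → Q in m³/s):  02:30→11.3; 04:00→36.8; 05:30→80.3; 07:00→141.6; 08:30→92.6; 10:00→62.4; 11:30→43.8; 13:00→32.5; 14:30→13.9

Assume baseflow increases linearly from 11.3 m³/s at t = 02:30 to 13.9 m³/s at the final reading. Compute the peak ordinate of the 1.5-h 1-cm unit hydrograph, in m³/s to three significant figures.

Direct runoff: 0.00, 25.18, 68.35, 129.32, 80.00, 49.48, 30.55, 18.93, 0.00 m³/s; ΣQ_DR = 401.8 m³/s, peak = 129.32 m³/s.
Runoff depth d = ΣQ_DR·Δt / A = 401.8 × 5400 / (86.8 km²) = 25.00 mm.
The 1-cm UH is the DRH scaled by (10 mm)/d, so U_p = 129.32 × 10/25.00 = 51.7 m³/s.

U_p ≈ 51.7 m³/s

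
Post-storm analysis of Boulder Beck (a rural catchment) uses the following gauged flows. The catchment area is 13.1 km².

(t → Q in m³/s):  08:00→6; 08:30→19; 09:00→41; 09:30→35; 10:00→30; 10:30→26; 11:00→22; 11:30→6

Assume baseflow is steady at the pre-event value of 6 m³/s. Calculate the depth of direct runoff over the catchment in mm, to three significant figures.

Direct runoff: 0.0, 13.0, 35.0, 29.0, 24.0, 20.0, 16.0, 0.0 m³/s; ΣQ_DR = 137.0 m³/s.
V = ΣQ_DR · Δt = 137.0 × 1800 s = 2.466 × 10^5 m³.
Over A = 13.1 km², depth = V / A = 18.8 mm.

d ≈ 18.8 mm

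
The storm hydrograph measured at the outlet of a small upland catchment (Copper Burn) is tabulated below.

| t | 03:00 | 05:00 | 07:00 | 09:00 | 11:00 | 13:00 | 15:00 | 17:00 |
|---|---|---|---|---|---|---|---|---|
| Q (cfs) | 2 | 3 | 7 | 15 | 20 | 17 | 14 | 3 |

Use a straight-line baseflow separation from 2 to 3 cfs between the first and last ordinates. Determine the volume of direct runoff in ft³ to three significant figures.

Direct-runoff ordinates (Q − Q_b): 0.00, 0.86, 4.71, 12.57, 17.43, 14.29, 11.14, 0.00 cfs.
ΣQ_DR = 61.00 cfs.
With Δt = 2 h = 7200 s, V = ΣQ_DR · Δt = 61.00 × 7200 = 4.39 × 10^5 ft³.

V ≈ 4.39 × 10^5 ft³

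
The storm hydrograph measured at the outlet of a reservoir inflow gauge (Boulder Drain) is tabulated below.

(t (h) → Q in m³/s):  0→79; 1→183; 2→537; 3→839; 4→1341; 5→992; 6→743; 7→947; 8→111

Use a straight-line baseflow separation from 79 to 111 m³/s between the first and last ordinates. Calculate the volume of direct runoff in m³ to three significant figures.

V ≈ 1.77 × 10^7 m³

Direct-runoff ordinates (Q − Q_b): 0.00, 100.00, 450.00, 748.00, 1246.00, 893.00, 640.00, 840.00, 0.00 m³/s.
ΣQ_DR = 4917 m³/s.
With Δt = 1 h = 3600 s, V = ΣQ_DR · Δt = 4917 × 3600 = 1.77 × 10^7 m³.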